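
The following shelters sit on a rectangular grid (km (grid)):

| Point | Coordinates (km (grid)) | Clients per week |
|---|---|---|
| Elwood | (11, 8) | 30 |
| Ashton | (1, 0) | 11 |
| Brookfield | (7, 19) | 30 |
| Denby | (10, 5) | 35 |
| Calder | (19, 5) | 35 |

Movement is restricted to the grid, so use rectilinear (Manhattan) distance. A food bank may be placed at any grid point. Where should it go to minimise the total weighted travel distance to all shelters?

(10, 5)

Manhattan distance separates: Σwᵢ(|x−xᵢ|+|y−yᵢ|) = Σwᵢ|x−xᵢ| + Σwᵢ|y−yᵢ|, so x and y are optimised independently as 1-D weighted medians.
Total weight W = 141; half = 70.5.
x-coordinate, sorted with cumulative weight:
  x=1 (Ashton, w=11) cum 11
  x=7 (Brookfield, w=30) cum 41
  x=10 (Denby, w=35) cum 76  ← median
  x=11 (Elwood, w=30) cum 106
  x=19 (Calder, w=35) cum 141
⇒ x* = 10
y-coordinate, sorted with cumulative weight:
  y=0 (Ashton, w=11) cum 11
  y=5 (Denby, w=35) cum 46
  y=5 (Calder, w=35) cum 81  ← median
  y=8 (Elwood, w=30) cum 111
  y=19 (Brookfield, w=30) cum 141
⇒ y* = 5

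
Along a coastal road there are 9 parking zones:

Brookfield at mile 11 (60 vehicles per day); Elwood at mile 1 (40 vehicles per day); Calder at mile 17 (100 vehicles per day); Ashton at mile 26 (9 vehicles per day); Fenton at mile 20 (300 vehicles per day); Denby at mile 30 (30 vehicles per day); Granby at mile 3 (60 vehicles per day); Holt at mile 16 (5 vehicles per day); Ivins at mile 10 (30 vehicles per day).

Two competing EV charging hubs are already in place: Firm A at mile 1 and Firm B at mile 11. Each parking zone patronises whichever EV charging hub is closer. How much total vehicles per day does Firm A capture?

100

The indifferent point is the midpoint (1+11)/2 = 6; parking zones left of it (closer to Firm A at 1) go to Firm A, those right go to Firm B.
  Elwood at 1 (w=40) → Firm A
  Granby at 3 (w=60) → Firm A
  Ivins at 10 (w=30) → Firm B
  Brookfield at 11 (w=60) → Firm B
  Holt at 16 (w=5) → Firm B
  Calder at 17 (w=100) → Firm B
  Fenton at 20 (w=300) → Firm B
  Ashton at 26 (w=9) → Firm B
  Denby at 30 (w=30) → Firm B
Firm A captures 100; Firm B captures 534.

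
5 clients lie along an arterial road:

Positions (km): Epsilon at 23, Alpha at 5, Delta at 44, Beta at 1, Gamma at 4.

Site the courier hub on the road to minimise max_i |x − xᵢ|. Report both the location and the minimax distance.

location 22.5, max distance 21.5

The 1-center on a line is the midpoint of the two extreme points: leftmost at 1, rightmost at 44.
Optimal location = (1 + 44)/2 = 22.5; maximum distance = (44 − 1)/2 = 21.5.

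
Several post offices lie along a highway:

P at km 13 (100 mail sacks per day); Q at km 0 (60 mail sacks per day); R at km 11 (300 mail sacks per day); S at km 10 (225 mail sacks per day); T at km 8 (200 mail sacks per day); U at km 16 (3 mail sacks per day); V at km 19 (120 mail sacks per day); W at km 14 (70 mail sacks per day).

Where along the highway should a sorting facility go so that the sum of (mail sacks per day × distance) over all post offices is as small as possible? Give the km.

x = 11

For a sum of weighted absolute distances on a line, the optimum is the weighted median (not the mean). Total weight W = 1078; half-weight = 539.
Sort by position and accumulate weight:
  km 0 (Q, w=60) → cum 60
  km 8 (T, w=200) → cum 260
  km 10 (S, w=225) → cum 485
  km 11 (R, w=300) → cum 785  ≥ 539 → median here
  km 13 (P, w=100) → cum 885
  km 14 (W, w=70) → cum 955
  km 16 (U, w=3) → cum 958
  km 19 (V, w=120) → cum 1078
Optimal location: km 11.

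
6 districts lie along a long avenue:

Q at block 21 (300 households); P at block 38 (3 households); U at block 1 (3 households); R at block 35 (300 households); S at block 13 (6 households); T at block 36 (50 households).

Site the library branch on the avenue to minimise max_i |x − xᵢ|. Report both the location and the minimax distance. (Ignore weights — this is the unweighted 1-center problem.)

location 19.5, max distance 18.5

The 1-center on a line is the midpoint of the two extreme points: leftmost at 1, rightmost at 38.
Optimal location = (1 + 38)/2 = 19.5; maximum distance = (38 − 1)/2 = 18.5.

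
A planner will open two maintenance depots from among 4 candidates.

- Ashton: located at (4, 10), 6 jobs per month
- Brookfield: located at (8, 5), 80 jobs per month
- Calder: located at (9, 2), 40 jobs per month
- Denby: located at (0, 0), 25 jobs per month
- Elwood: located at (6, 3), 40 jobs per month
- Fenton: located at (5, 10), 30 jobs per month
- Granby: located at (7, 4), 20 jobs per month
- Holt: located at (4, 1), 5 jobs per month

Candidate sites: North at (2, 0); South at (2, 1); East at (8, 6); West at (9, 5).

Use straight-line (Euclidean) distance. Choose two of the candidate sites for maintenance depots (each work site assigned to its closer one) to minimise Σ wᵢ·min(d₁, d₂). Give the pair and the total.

{North, East}, total 679.0

Evaluate every pair (each demand assigned to the nearer of the two):
  {North, East}: total = 679.0
  {South, East}: total = 683.7
  {North, West}: total = 684.6
  {South, West}: total = 689.4
  {East, West}: total = 854.9
  {North, South}: total = 1555.2
Best pair: {North, East} with total 679.0.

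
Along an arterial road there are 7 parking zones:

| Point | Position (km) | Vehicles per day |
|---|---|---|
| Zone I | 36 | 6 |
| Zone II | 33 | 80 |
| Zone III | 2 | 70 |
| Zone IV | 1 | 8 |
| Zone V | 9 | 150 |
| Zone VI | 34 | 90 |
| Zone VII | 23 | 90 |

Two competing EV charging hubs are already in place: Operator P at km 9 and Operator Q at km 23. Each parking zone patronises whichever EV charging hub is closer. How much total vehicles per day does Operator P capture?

228

The indifferent point is the midpoint (9+23)/2 = 16; parking zones left of it (closer to Operator P at 9) go to Operator P, those right go to Operator Q.
  Zone IV at 1 (w=8) → Operator P
  Zone III at 2 (w=70) → Operator P
  Zone V at 9 (w=150) → Operator P
  Zone VII at 23 (w=90) → Operator Q
  Zone II at 33 (w=80) → Operator Q
  Zone VI at 34 (w=90) → Operator Q
  Zone I at 36 (w=6) → Operator Q
Operator P captures 228; Operator Q captures 266.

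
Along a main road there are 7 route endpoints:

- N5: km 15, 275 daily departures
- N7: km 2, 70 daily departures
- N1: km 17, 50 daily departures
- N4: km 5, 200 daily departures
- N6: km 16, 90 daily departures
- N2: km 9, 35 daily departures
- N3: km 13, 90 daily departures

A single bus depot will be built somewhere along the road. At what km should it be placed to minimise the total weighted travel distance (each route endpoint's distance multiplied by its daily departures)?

For a sum of weighted absolute distances on a line, the optimum is the weighted median (not the mean). Total weight W = 810; half-weight = 405.
Sort by position and accumulate weight:
  km 2 (N7, w=70) → cum 70
  km 5 (N4, w=200) → cum 270
  km 9 (N2, w=35) → cum 305
  km 13 (N3, w=90) → cum 395
  km 15 (N5, w=275) → cum 670  ≥ 405 → median here
  km 16 (N6, w=90) → cum 760
  km 17 (N1, w=50) → cum 810
Optimal location: km 15.

x = 15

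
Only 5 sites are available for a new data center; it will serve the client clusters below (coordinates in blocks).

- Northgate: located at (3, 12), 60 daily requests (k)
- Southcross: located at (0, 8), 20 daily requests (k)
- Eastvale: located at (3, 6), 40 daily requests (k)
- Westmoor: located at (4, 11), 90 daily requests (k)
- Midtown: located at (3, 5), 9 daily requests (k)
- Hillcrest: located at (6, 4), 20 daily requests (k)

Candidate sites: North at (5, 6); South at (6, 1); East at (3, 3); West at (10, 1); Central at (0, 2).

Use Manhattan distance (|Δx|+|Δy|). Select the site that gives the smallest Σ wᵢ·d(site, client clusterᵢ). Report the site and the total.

Total weighted distance at each candidate:
  North (5, 6): total = 1327
  South (6, 1): total = 2623
  East (3, 3): total = 1728
  West (10, 1): total = 3579
  Central (0, 2): total = 2564
Minimum is at North with total 1327 blocks.

North, total 1327 blocks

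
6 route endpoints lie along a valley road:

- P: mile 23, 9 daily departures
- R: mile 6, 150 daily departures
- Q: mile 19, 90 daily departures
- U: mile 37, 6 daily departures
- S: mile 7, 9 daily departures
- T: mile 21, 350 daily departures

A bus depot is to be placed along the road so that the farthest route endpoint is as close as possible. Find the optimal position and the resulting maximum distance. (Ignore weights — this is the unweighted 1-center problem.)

location 21.5, max distance 15.5

The 1-center on a line is the midpoint of the two extreme points: leftmost at 6, rightmost at 37.
Optimal location = (6 + 37)/2 = 21.5; maximum distance = (37 − 6)/2 = 15.5.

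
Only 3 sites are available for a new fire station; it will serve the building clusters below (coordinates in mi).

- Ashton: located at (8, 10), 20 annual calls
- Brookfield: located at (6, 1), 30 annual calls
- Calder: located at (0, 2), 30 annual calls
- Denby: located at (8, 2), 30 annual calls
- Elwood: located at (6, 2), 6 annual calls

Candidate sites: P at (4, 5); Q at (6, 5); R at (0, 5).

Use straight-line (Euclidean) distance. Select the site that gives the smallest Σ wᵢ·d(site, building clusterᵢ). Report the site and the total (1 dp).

Q, total 555.1 mi

Total weighted distance at each candidate:
  P (4, 5): total = 583.9
  Q (6, 5): total = 555.1
  R (0, 5): total = 791.6
Minimum is at Q with total 555.1 mi.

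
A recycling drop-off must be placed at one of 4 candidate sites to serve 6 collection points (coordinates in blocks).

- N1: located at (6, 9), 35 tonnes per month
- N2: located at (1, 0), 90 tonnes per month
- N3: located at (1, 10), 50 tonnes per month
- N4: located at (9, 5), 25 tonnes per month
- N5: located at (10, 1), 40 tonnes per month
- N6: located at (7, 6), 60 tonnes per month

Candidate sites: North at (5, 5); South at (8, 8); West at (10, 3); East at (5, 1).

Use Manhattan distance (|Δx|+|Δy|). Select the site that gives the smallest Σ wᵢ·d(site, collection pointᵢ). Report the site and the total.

North, total 2075 blocks

Total weighted distance at each candidate:
  North (5, 5): total = 2075
  South (8, 8): total = 2545
  West (10, 3): total = 2745
  East (5, 1): total = 2235
Minimum is at North with total 2075 blocks.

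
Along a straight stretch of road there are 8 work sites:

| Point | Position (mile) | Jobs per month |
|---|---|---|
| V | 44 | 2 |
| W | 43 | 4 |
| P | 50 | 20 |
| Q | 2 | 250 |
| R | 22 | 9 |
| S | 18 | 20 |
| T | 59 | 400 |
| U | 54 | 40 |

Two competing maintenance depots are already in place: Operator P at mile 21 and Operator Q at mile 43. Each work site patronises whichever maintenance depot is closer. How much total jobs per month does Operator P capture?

279

The indifferent point is the midpoint (21+43)/2 = 32; work sites left of it (closer to Operator P at 21) go to Operator P, those right go to Operator Q.
  Q at 2 (w=250) → Operator P
  S at 18 (w=20) → Operator P
  R at 22 (w=9) → Operator P
  W at 43 (w=4) → Operator Q
  V at 44 (w=2) → Operator Q
  P at 50 (w=20) → Operator Q
  U at 54 (w=40) → Operator Q
  T at 59 (w=400) → Operator Q
Operator P captures 279; Operator Q captures 466.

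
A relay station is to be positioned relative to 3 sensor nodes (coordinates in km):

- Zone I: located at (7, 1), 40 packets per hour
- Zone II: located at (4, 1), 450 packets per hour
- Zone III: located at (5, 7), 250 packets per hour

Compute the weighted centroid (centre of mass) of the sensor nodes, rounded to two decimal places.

(4.50, 3.03)

The minimiser of Σwᵢ‖p−pᵢ‖² is the weighted centroid p* = (Σwᵢpᵢ)/(Σwᵢ).
Σwᵢ = 740.
Σwᵢxᵢ = 40·7 + 450·4 + 250·5 = 3330.
Σwᵢyᵢ = 40·1 + 450·1 + 250·7 = 2240.
x* = 3330/740 = 4.50, y* = 2240/740 = 3.03.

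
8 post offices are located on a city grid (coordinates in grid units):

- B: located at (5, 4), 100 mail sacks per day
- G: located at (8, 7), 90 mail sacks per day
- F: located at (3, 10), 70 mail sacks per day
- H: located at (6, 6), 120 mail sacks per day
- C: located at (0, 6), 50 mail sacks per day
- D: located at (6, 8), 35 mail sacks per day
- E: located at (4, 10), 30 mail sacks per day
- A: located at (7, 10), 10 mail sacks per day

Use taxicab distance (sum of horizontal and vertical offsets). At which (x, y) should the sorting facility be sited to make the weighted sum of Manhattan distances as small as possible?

Manhattan distance separates: Σwᵢ(|x−xᵢ|+|y−yᵢ|) = Σwᵢ|x−xᵢ| + Σwᵢ|y−yᵢ|, so x and y are optimised independently as 1-D weighted medians.
Total weight W = 505; half = 252.5.
x-coordinate, sorted with cumulative weight:
  x=0 (C, w=50) cum 50
  x=3 (F, w=70) cum 120
  x=4 (E, w=30) cum 150
  x=5 (B, w=100) cum 250
  x=6 (H, w=120) cum 370  ← median
  x=6 (D, w=35) cum 405
  x=7 (A, w=10) cum 415
  x=8 (G, w=90) cum 505
⇒ x* = 6
y-coordinate, sorted with cumulative weight:
  y=4 (B, w=100) cum 100
  y=6 (H, w=120) cum 220
  y=6 (C, w=50) cum 270  ← median
  y=7 (G, w=90) cum 360
  y=8 (D, w=35) cum 395
  y=10 (F, w=70) cum 465
  y=10 (E, w=30) cum 495
  y=10 (A, w=10) cum 505
⇒ y* = 6

(6, 6)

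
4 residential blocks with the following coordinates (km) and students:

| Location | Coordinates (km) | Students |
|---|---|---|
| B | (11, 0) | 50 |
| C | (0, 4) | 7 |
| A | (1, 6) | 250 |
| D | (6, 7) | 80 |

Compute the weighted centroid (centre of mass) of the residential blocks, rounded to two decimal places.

The minimiser of Σwᵢ‖p−pᵢ‖² is the weighted centroid p* = (Σwᵢpᵢ)/(Σwᵢ).
Σwᵢ = 387.
Σwᵢxᵢ = 50·11 + 7·0 + 250·1 + 80·6 = 1280.
Σwᵢyᵢ = 50·0 + 7·4 + 250·6 + 80·7 = 2088.
x* = 1280/387 = 3.31, y* = 2088/387 = 5.40.

(3.31, 5.40)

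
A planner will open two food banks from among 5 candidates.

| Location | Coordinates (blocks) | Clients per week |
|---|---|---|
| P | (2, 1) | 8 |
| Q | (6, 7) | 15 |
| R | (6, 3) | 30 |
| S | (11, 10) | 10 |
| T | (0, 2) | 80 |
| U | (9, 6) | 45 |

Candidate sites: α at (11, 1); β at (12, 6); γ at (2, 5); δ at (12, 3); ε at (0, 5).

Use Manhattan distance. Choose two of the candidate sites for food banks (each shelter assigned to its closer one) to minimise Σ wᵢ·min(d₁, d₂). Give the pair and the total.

Evaluate every pair (each demand assigned to the nearer of the two):
  {β, ε}: total = 818
  {β, γ}: total = 887
  {δ, ε}: total = 938
  {α, ε}: total = 1023
  {γ, ε}: total = 1042
  {γ, δ}: total = 1052
  {α, γ}: total = 1107
  {α, β}: total = 1532
  {β, δ}: total = 1606
  {α, δ}: total = 1712
Best pair: {β, ε} with total 818.

{β, ε}, total 818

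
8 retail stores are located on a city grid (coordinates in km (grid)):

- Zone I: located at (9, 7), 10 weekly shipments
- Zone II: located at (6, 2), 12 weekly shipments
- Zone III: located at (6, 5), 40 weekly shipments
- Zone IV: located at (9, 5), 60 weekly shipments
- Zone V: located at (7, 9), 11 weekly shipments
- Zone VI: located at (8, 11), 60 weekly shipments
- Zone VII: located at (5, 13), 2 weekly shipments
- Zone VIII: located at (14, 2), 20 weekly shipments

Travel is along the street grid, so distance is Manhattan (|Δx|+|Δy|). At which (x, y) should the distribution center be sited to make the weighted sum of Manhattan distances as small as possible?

Manhattan distance separates: Σwᵢ(|x−xᵢ|+|y−yᵢ|) = Σwᵢ|x−xᵢ| + Σwᵢ|y−yᵢ|, so x and y are optimised independently as 1-D weighted medians.
Total weight W = 215; half = 107.5.
x-coordinate, sorted with cumulative weight:
  x=5 (Zone VII, w=2) cum 2
  x=6 (Zone II, w=12) cum 14
  x=6 (Zone III, w=40) cum 54
  x=7 (Zone V, w=11) cum 65
  x=8 (Zone VI, w=60) cum 125  ← median
  x=9 (Zone I, w=10) cum 135
  x=9 (Zone IV, w=60) cum 195
  x=14 (Zone VIII, w=20) cum 215
⇒ x* = 8
y-coordinate, sorted with cumulative weight:
  y=2 (Zone II, w=12) cum 12
  y=2 (Zone VIII, w=20) cum 32
  y=5 (Zone III, w=40) cum 72
  y=5 (Zone IV, w=60) cum 132  ← median
  y=7 (Zone I, w=10) cum 142
  y=9 (Zone V, w=11) cum 153
  y=11 (Zone VI, w=60) cum 213
  y=13 (Zone VII, w=2) cum 215
⇒ y* = 5

(8, 5)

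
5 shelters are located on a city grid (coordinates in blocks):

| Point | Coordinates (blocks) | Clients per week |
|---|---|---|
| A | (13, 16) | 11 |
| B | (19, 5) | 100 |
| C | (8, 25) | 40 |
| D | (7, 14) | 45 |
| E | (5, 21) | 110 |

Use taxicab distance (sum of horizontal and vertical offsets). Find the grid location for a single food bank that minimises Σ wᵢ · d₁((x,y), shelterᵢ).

(7, 16)

Manhattan distance separates: Σwᵢ(|x−xᵢ|+|y−yᵢ|) = Σwᵢ|x−xᵢ| + Σwᵢ|y−yᵢ|, so x and y are optimised independently as 1-D weighted medians.
Total weight W = 306; half = 153.
x-coordinate, sorted with cumulative weight:
  x=5 (E, w=110) cum 110
  x=7 (D, w=45) cum 155  ← median
  x=8 (C, w=40) cum 195
  x=13 (A, w=11) cum 206
  x=19 (B, w=100) cum 306
⇒ x* = 7
y-coordinate, sorted with cumulative weight:
  y=5 (B, w=100) cum 100
  y=14 (D, w=45) cum 145
  y=16 (A, w=11) cum 156  ← median
  y=21 (E, w=110) cum 266
  y=25 (C, w=40) cum 306
⇒ y* = 16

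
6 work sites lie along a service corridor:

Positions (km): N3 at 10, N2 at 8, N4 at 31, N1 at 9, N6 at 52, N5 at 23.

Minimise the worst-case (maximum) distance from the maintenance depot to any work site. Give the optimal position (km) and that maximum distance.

The 1-center on a line is the midpoint of the two extreme points: leftmost at 8, rightmost at 52.
Optimal location = (8 + 52)/2 = 30; maximum distance = (52 − 8)/2 = 22.

location 30, max distance 22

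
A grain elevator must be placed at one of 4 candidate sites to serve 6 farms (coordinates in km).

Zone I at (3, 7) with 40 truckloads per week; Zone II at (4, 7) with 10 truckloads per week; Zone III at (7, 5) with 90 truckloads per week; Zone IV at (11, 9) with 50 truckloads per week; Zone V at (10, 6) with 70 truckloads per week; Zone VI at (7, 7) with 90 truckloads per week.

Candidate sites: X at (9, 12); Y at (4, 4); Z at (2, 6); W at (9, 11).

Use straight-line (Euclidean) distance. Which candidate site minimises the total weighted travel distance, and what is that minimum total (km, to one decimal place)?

Total weighted distance at each candidate:
  X (9, 12): total = 2129.1
  Y (4, 4): total = 1695.8
  Z (2, 6): total = 2031.1
  W (9, 11): total = 1822.5
Minimum is at Y with total 1695.8 km.

Y, total 1695.8 km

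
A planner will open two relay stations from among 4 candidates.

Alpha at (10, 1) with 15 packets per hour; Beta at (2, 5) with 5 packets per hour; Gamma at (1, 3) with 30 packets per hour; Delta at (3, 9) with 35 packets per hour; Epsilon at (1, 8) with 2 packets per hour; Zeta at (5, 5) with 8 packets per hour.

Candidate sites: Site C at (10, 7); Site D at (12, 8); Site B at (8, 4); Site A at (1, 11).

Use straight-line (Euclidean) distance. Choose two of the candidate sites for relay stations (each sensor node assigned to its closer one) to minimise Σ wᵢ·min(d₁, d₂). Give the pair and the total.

{Site B, Site A}, total 426.9

Evaluate every pair (each demand assigned to the nearer of the two):
  {Site B, Site A}: total = 426.9
  {Site C, Site A}: total = 508.5
  {Site D, Site A}: total = 542.3
  {Site C, Site B}: total = 585.5
  {Site D, Site B}: total = 585.5
  {Site C, Site D}: total = 742.7
Best pair: {Site B, Site A} with total 426.9.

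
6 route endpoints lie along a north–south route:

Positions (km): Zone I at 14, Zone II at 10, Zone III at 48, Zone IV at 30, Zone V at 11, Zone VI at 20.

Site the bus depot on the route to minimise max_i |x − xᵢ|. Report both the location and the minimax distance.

location 29, max distance 19

The 1-center on a line is the midpoint of the two extreme points: leftmost at 10, rightmost at 48.
Optimal location = (10 + 48)/2 = 29; maximum distance = (48 − 10)/2 = 19.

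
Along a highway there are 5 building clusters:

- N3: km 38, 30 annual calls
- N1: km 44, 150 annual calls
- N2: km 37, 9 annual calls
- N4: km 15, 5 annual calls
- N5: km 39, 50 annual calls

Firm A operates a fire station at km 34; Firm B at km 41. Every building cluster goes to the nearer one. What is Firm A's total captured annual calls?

14

The indifferent point is the midpoint (34+41)/2 = 37.5; building clusters left of it (closer to Firm A at 34) go to Firm A, those right go to Firm B.
  N4 at 15 (w=5) → Firm A
  N2 at 37 (w=9) → Firm A
  N3 at 38 (w=30) → Firm B
  N5 at 39 (w=50) → Firm B
  N1 at 44 (w=150) → Firm B
Firm A captures 14; Firm B captures 230.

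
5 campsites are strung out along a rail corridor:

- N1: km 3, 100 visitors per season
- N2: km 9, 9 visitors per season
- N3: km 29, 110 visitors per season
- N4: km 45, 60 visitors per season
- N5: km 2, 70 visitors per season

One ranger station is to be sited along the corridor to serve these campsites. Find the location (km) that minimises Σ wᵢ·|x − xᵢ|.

x = 9

For a sum of weighted absolute distances on a line, the optimum is the weighted median (not the mean). Total weight W = 349; half-weight = 174.5.
Sort by position and accumulate weight:
  km 2 (N5, w=70) → cum 70
  km 3 (N1, w=100) → cum 170
  km 9 (N2, w=9) → cum 179  ≥ 174.5 → median here
  km 29 (N3, w=110) → cum 289
  km 45 (N4, w=60) → cum 349
Optimal location: km 9.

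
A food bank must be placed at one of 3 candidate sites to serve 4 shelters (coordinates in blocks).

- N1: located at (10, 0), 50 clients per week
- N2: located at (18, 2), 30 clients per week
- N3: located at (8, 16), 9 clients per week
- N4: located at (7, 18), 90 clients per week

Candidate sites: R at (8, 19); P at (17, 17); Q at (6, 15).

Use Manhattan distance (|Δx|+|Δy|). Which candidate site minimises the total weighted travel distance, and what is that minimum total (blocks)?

Total weighted distance at each candidate:
  R (8, 19): total = 2067
  P (17, 17): total = 2760
  Q (6, 15): total = 2087
Minimum is at R with total 2067 blocks.

R, total 2067 blocks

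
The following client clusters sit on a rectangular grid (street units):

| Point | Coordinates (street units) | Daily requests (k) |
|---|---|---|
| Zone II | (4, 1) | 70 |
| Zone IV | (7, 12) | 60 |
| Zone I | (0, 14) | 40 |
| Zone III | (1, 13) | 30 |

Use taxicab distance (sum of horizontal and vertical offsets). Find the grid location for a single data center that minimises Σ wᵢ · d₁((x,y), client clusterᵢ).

(4, 12)

Manhattan distance separates: Σwᵢ(|x−xᵢ|+|y−yᵢ|) = Σwᵢ|x−xᵢ| + Σwᵢ|y−yᵢ|, so x and y are optimised independently as 1-D weighted medians.
Total weight W = 200; half = 100.
x-coordinate, sorted with cumulative weight:
  x=0 (Zone I, w=40) cum 40
  x=1 (Zone III, w=30) cum 70
  x=4 (Zone II, w=70) cum 140  ← median
  x=7 (Zone IV, w=60) cum 200
⇒ x* = 4
y-coordinate, sorted with cumulative weight:
  y=1 (Zone II, w=70) cum 70
  y=12 (Zone IV, w=60) cum 130  ← median
  y=13 (Zone III, w=30) cum 160
  y=14 (Zone I, w=40) cum 200
⇒ y* = 12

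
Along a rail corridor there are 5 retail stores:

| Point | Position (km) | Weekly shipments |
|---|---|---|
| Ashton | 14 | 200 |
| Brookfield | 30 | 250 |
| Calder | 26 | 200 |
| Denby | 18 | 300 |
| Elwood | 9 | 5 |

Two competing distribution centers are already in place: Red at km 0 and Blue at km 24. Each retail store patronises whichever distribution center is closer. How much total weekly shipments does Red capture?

The indifferent point is the midpoint (0+24)/2 = 12; retail stores left of it (closer to Red at 0) go to Red, those right go to Blue.
  Elwood at 9 (w=5) → Red
  Ashton at 14 (w=200) → Blue
  Denby at 18 (w=300) → Blue
  Calder at 26 (w=200) → Blue
  Brookfield at 30 (w=250) → Blue
Red captures 5; Blue captures 950.

5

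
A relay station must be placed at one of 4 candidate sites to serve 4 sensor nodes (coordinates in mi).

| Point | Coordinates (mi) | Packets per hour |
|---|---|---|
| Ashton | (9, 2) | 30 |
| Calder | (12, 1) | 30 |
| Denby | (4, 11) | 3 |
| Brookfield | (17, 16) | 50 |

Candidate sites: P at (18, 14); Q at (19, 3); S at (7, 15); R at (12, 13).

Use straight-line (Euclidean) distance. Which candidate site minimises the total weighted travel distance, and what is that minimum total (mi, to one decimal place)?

R, total 1018.3 mi

Total weighted distance at each candidate:
  P (18, 14): total = 1034.3
  Q (19, 3): total = 1228.5
  S (7, 15): total = 1358.1
  R (12, 13): total = 1018.3
Minimum is at R with total 1018.3 mi.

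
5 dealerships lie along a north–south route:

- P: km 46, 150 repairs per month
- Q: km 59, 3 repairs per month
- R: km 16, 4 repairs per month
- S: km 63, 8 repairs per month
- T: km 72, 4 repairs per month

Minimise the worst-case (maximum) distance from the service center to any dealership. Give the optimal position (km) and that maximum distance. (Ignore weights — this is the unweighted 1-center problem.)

The 1-center on a line is the midpoint of the two extreme points: leftmost at 16, rightmost at 72.
Optimal location = (16 + 72)/2 = 44; maximum distance = (72 − 16)/2 = 28.

location 44, max distance 28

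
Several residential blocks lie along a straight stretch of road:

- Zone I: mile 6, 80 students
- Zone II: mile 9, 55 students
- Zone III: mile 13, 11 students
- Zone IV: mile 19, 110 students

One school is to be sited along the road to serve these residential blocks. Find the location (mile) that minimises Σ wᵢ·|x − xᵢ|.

For a sum of weighted absolute distances on a line, the optimum is the weighted median (not the mean). Total weight W = 256; half-weight = 128.
Sort by position and accumulate weight:
  mile 6 (Zone I, w=80) → cum 80
  mile 9 (Zone II, w=55) → cum 135  ≥ 128 → median here
  mile 13 (Zone III, w=11) → cum 146
  mile 19 (Zone IV, w=110) → cum 256
Optimal location: mile 9.

x = 9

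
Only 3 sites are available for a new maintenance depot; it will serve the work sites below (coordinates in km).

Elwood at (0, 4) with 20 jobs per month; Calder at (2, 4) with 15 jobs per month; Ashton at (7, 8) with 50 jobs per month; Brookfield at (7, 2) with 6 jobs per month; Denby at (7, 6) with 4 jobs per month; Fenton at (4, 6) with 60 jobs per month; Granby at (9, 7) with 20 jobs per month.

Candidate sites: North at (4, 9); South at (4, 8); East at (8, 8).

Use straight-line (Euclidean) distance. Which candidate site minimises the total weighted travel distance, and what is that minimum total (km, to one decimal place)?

South, total 606.9 km

Total weighted distance at each candidate:
  North (4, 9): total = 717.3
  South (4, 8): total = 606.9
  East (8, 8): total = 679.1
Minimum is at South with total 606.9 km.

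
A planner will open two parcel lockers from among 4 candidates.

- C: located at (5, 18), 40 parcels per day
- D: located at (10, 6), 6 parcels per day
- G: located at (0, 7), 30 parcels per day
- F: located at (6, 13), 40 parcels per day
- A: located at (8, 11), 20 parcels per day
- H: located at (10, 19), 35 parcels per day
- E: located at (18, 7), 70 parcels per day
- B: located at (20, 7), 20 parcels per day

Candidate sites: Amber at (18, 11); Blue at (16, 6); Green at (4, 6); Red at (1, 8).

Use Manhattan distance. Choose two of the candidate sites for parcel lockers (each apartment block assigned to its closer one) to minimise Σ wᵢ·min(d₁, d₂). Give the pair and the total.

{Amber, Green}, total 2206

Evaluate every pair (each demand assigned to the nearer of the two):
  {Amber, Green}: total = 2206
  {Blue, Green}: total = 2221
  {Blue, Red}: total = 2231
  {Amber, Red}: total = 2246
  {Amber, Blue}: total = 2976
  {Green, Red}: total = 3211
Best pair: {Amber, Green} with total 2206.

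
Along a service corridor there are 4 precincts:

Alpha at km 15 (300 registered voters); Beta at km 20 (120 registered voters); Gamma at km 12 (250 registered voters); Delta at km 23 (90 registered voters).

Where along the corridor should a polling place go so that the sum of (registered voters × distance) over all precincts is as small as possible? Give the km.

x = 15

For a sum of weighted absolute distances on a line, the optimum is the weighted median (not the mean). Total weight W = 760; half-weight = 380.
Sort by position and accumulate weight:
  km 12 (Gamma, w=250) → cum 250
  km 15 (Alpha, w=300) → cum 550  ≥ 380 → median here
  km 20 (Beta, w=120) → cum 670
  km 23 (Delta, w=90) → cum 760
Optimal location: km 15.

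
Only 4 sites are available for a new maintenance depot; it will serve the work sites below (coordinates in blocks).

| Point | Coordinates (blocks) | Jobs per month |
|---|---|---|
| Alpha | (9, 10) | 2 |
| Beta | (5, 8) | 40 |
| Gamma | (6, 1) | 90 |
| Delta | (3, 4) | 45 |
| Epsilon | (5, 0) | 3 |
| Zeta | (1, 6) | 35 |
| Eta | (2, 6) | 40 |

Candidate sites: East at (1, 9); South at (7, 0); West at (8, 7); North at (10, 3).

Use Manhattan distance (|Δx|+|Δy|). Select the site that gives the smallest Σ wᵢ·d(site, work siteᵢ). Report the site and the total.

Total weighted distance at each candidate:
  East (1, 9): total = 2007
  South (7, 0): total = 1830
  West (8, 7): total = 1838
  North (10, 3): total = 2200
Minimum is at South with total 1830 blocks.

South, total 1830 blocks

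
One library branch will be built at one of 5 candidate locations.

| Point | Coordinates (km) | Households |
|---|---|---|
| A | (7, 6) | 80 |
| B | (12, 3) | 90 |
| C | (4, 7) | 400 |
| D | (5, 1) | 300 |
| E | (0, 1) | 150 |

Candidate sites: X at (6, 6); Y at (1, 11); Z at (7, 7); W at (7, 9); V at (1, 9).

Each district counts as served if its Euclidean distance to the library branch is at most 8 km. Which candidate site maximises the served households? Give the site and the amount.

Coverage radius r = 8 km; a point is covered iff (Δx)²+(Δy)² ≤ 8² = 64.
  X (6, 6): covers {A, B, C, D, E} → 1020
  Y (1, 11): covers {A, C} → 480
  Z (7, 7): covers {A, B, C, D} → 870
  W (7, 9): covers {A, B, C} → 570
  V (1, 9): covers {A, C} → 480
Maximum coverage at X: 1020 households.

X, covering 1020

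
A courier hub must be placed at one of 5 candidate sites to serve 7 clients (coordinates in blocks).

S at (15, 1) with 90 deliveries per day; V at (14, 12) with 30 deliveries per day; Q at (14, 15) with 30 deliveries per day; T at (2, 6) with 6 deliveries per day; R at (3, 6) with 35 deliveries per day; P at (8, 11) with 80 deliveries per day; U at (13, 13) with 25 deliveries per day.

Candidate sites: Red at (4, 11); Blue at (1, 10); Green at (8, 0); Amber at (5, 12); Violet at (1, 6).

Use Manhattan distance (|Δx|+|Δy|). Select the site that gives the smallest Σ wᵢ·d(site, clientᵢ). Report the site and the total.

Amber, total 3399 blocks

Total weighted distance at each candidate:
  Red (4, 11): total = 3487
  Blue (1, 10): total = 4315
  Green (8, 0): total = 3677
  Amber (5, 12): total = 3399
  Violet (1, 6): total = 4451
Minimum is at Amber with total 3399 blocks.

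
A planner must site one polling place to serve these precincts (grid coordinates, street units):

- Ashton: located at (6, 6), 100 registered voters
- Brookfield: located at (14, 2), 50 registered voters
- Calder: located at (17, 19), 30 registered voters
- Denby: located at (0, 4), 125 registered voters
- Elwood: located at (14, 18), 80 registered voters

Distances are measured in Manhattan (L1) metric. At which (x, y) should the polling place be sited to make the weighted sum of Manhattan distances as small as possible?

Manhattan distance separates: Σwᵢ(|x−xᵢ|+|y−yᵢ|) = Σwᵢ|x−xᵢ| + Σwᵢ|y−yᵢ|, so x and y are optimised independently as 1-D weighted medians.
Total weight W = 385; half = 192.5.
x-coordinate, sorted with cumulative weight:
  x=0 (Denby, w=125) cum 125
  x=6 (Ashton, w=100) cum 225  ← median
  x=14 (Brookfield, w=50) cum 275
  x=14 (Elwood, w=80) cum 355
  x=17 (Calder, w=30) cum 385
⇒ x* = 6
y-coordinate, sorted with cumulative weight:
  y=2 (Brookfield, w=50) cum 50
  y=4 (Denby, w=125) cum 175
  y=6 (Ashton, w=100) cum 275  ← median
  y=18 (Elwood, w=80) cum 355
  y=19 (Calder, w=30) cum 385
⇒ y* = 6

(6, 6)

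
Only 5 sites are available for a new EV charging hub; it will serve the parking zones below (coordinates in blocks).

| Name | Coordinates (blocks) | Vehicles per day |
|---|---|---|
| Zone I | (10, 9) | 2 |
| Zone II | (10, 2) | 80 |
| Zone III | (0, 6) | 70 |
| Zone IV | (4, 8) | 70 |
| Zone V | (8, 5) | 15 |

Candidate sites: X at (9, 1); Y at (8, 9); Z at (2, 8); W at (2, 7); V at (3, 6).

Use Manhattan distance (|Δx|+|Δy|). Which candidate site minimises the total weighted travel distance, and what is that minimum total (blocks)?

Total weighted distance at each candidate:
  X (9, 1): total = 2073
  Y (8, 9): total = 1904
  Z (2, 8): total = 1693
  W (2, 7): total = 1600
  V (3, 6): total = 1410
Minimum is at V with total 1410 blocks.

V, total 1410 blocks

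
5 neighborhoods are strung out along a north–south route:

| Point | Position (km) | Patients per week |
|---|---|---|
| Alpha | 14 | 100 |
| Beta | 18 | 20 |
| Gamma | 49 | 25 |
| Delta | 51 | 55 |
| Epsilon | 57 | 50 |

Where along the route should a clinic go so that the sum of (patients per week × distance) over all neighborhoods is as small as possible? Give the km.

x = 49

For a sum of weighted absolute distances on a line, the optimum is the weighted median (not the mean). Total weight W = 250; half-weight = 125.
Sort by position and accumulate weight:
  km 14 (Alpha, w=100) → cum 100
  km 18 (Beta, w=20) → cum 120
  km 49 (Gamma, w=25) → cum 145  ≥ 125 → median here
  km 51 (Delta, w=55) → cum 200
  km 57 (Epsilon, w=50) → cum 250
Optimal location: km 49.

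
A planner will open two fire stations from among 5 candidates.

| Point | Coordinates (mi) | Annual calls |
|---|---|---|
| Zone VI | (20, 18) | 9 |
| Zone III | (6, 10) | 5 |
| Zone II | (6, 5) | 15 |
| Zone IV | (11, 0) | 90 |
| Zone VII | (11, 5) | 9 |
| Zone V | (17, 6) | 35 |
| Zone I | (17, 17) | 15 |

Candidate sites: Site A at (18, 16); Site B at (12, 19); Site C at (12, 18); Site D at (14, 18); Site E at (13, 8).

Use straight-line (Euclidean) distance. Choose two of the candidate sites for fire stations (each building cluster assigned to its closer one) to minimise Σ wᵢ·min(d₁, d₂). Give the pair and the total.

{Site A, Site E}, total 1128.4

Evaluate every pair (each demand assigned to the nearer of the two):
  {Site A, Site E}: total = 1128.4
  {Site D, Site E}: total = 1183.2
  {Site C, Site E}: total = 1230.3
  {Site B, Site E}: total = 1235.1
  {Site A, Site C}: total = 2352.3
  {Site A, Site B}: total = 2370.1
  {Site A, Site D}: total = 2373.1
  {Site C, Site D}: total = 2539.0
  {Site B, Site D}: total = 2579.3
  {Site B, Site C}: total = 2608.1
Best pair: {Site A, Site E} with total 1128.4.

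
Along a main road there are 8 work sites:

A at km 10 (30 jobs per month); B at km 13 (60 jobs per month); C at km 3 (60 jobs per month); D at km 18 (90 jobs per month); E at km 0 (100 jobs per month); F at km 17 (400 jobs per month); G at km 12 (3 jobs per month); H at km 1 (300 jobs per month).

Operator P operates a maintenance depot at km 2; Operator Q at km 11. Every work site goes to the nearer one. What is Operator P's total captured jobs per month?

The indifferent point is the midpoint (2+11)/2 = 6.5; work sites left of it (closer to Operator P at 2) go to Operator P, those right go to Operator Q.
  E at 0 (w=100) → Operator P
  H at 1 (w=300) → Operator P
  C at 3 (w=60) → Operator P
  A at 10 (w=30) → Operator Q
  G at 12 (w=3) → Operator Q
  B at 13 (w=60) → Operator Q
  F at 17 (w=400) → Operator Q
  D at 18 (w=90) → Operator Q
Operator P captures 460; Operator Q captures 583.

460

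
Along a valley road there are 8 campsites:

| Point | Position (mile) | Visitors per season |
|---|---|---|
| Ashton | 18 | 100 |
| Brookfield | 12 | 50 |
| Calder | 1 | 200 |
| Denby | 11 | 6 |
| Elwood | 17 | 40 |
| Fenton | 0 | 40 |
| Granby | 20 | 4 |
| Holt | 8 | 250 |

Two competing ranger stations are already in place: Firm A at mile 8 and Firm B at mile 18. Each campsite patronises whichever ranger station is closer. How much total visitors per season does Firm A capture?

546

The indifferent point is the midpoint (8+18)/2 = 13; campsites left of it (closer to Firm A at 8) go to Firm A, those right go to Firm B.
  Fenton at 0 (w=40) → Firm A
  Calder at 1 (w=200) → Firm A
  Holt at 8 (w=250) → Firm A
  Denby at 11 (w=6) → Firm A
  Brookfield at 12 (w=50) → Firm A
  Elwood at 17 (w=40) → Firm B
  Ashton at 18 (w=100) → Firm B
  Granby at 20 (w=4) → Firm B
Firm A captures 546; Firm B captures 144.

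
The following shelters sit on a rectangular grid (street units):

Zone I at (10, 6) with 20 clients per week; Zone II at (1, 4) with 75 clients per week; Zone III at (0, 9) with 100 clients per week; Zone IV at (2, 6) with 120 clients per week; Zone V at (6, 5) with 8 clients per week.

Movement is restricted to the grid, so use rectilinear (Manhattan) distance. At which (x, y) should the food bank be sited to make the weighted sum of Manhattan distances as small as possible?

(1, 6)

Manhattan distance separates: Σwᵢ(|x−xᵢ|+|y−yᵢ|) = Σwᵢ|x−xᵢ| + Σwᵢ|y−yᵢ|, so x and y are optimised independently as 1-D weighted medians.
Total weight W = 323; half = 161.5.
x-coordinate, sorted with cumulative weight:
  x=0 (Zone III, w=100) cum 100
  x=1 (Zone II, w=75) cum 175  ← median
  x=2 (Zone IV, w=120) cum 295
  x=6 (Zone V, w=8) cum 303
  x=10 (Zone I, w=20) cum 323
⇒ x* = 1
y-coordinate, sorted with cumulative weight:
  y=4 (Zone II, w=75) cum 75
  y=5 (Zone V, w=8) cum 83
  y=6 (Zone I, w=20) cum 103
  y=6 (Zone IV, w=120) cum 223  ← median
  y=9 (Zone III, w=100) cum 323
⇒ y* = 6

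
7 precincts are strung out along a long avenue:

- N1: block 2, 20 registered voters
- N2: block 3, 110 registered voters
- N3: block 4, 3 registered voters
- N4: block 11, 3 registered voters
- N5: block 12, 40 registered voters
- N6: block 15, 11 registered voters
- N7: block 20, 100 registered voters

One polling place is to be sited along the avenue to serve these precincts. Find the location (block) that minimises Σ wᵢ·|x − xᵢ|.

x = 12

For a sum of weighted absolute distances on a line, the optimum is the weighted median (not the mean). Total weight W = 287; half-weight = 143.5.
Sort by position and accumulate weight:
  block 2 (N1, w=20) → cum 20
  block 3 (N2, w=110) → cum 130
  block 4 (N3, w=3) → cum 133
  block 11 (N4, w=3) → cum 136
  block 12 (N5, w=40) → cum 176  ≥ 143.5 → median here
  block 15 (N6, w=11) → cum 187
  block 20 (N7, w=100) → cum 287
Optimal location: block 12.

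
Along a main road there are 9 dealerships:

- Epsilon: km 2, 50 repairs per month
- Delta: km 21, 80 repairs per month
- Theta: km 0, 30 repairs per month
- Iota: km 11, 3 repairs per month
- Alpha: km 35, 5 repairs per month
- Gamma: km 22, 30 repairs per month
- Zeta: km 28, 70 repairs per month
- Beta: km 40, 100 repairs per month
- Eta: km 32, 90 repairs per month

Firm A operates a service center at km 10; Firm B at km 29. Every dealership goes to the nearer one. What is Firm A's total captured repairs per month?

83

The indifferent point is the midpoint (10+29)/2 = 19.5; dealerships left of it (closer to Firm A at 10) go to Firm A, those right go to Firm B.
  Theta at 0 (w=30) → Firm A
  Epsilon at 2 (w=50) → Firm A
  Iota at 11 (w=3) → Firm A
  Delta at 21 (w=80) → Firm B
  Gamma at 22 (w=30) → Firm B
  Zeta at 28 (w=70) → Firm B
  Eta at 32 (w=90) → Firm B
  Alpha at 35 (w=5) → Firm B
  Beta at 40 (w=100) → Firm B
Firm A captures 83; Firm B captures 375.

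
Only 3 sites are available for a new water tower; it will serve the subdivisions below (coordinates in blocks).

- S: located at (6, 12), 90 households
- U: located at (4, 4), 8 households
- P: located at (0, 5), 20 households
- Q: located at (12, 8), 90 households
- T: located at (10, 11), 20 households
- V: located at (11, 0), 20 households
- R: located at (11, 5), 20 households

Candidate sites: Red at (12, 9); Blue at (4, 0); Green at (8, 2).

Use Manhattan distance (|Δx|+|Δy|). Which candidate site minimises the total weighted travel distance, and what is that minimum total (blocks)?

Red, total 1704 blocks

Total weighted distance at each candidate:
  Red (12, 9): total = 1704
  Blue (4, 0): total = 3632
  Green (8, 2): total = 2688
Minimum is at Red with total 1704 blocks.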